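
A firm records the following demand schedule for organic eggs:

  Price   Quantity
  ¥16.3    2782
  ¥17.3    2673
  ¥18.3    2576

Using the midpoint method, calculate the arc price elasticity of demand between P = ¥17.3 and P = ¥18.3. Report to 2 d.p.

At P = 17.3, Q = 2673; at P = 18.3, Q = 2576.
ΔQ = -97, ΔP = 1.0. Midpoints: P̄ = 17.80, Q̄ = 2624.5.
ε = (ΔQ/ΔP)(P̄/Q̄) = (-97/1.0)(17.80/2624.5).

-0.66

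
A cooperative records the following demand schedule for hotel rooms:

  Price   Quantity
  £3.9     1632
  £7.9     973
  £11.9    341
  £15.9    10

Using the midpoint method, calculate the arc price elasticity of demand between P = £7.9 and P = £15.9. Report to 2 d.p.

-2.91

At P = 7.9, Q = 973; at P = 15.9, Q = 10.
ΔQ = -963, ΔP = 8.0. Midpoints: P̄ = 11.90, Q̄ = 491.5.
ε = (ΔQ/ΔP)(P̄/Q̄) = (-963/8.0)(11.90/491.5).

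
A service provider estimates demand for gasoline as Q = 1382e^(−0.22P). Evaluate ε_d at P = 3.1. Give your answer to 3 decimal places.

At P = 3.1, Q = 698.746.
dQ/dP = −0.22·1382e^(−0.22P) = −0.22Q = -153.724.
ε = (dQ/dP)(P/Q) = (-153.724)(3.1/698.746).

-0.682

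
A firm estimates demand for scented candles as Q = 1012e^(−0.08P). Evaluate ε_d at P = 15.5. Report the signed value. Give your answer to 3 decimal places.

-1.240

At P = 15.5, Q = 292.857.
dQ/dP = −0.08·1012e^(−0.08P) = −0.08Q = -23.429.
ε = (dQ/dP)(P/Q) = (-23.429)(15.5/292.857).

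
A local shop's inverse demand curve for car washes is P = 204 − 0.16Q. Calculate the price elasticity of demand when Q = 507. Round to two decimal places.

-1.51

At Q = 507, P = 204 − 0.16(507) = 122.88.
dP/dQ = −0.16, so dQ/dP = 1/(−0.16) = -6.250.
ε = (dQ/dP)(P/Q) = (-6.250)(122.88/507).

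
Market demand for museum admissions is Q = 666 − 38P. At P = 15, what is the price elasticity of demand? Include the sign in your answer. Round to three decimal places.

-5.938

At P = 15, Q = 96.
dQ/dP = −38.
ε = (dQ/dP)(P/Q) = (-38)(15/96).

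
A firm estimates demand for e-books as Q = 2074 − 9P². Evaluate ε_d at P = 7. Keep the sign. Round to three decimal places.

At P = 7, Q = 1633.
dQ/dP = −18P = -126.
ε = (dQ/dP)(P/Q) = (-126)(7/1633).
|ε| < 1, so demand is inelastic at this price.

-0.540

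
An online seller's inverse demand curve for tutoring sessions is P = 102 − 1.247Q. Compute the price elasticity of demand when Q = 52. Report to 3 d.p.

-0.573

At Q = 52, P = 102 − 1.247(52) = 37.16.
dP/dQ = −1.247, so dQ/dP = 1/(−1.247) = -0.802.
ε = (dQ/dP)(P/Q) = (-0.802)(37.16/52).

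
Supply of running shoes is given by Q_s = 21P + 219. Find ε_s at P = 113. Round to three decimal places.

At P = 113, Q_s = 2592.
dQ_s/dP = 21.
ε_s = (dQ_s/dP)(P/Q_s) = (21)(113/2592).

0.916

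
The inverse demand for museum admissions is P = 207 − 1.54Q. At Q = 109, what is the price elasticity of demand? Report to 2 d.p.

At Q = 109, P = 207 − 1.54(109) = 39.14.
dP/dQ = −1.54, so dQ/dP = 1/(−1.54) = -0.649.
ε = (dQ/dP)(P/Q) = (-0.649)(39.14/109).

-0.23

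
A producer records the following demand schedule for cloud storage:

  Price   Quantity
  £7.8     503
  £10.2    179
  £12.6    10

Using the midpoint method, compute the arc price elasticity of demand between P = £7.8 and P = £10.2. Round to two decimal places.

-3.56

At P = 7.8, Q = 503; at P = 10.2, Q = 179.
ΔQ = -324, ΔP = 2.4. Midpoints: P̄ = 9.00, Q̄ = 341.0.
ε = (ΔQ/ΔP)(P̄/Q̄) = (-324/2.4)(9.00/341.0).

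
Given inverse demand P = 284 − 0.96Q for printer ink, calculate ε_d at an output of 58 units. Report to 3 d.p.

At Q = 58, P = 284 − 0.96(58) = 228.32.
dP/dQ = −0.96, so dQ/dP = 1/(−0.96) = -1.042.
ε = (dQ/dP)(P/Q) = (-1.042)(228.32/58).

-4.101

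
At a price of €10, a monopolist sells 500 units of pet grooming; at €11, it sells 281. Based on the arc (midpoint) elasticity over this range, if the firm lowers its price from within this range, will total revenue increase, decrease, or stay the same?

increase

Arc ε = (-219/1)(10.50/390.5) ≈ -5.889.
|ε| = 5.89 > 1, so demand is elastic. A price cut therefore raises total revenue.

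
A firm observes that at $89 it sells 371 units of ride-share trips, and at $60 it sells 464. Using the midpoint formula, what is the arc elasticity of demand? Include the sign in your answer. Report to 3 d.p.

-0.572

ΔQ = 464 − 371 = 93; ΔP = 60 − 89 = -29.
Midpoints: P̄ = 74.50, Q̄ = 417.5.
ε = (ΔQ/ΔP)(P̄/Q̄) = (93/-29)(74.50/417.5).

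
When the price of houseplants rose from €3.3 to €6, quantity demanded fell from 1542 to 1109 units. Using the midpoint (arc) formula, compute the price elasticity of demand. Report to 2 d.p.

-0.56

ΔQ = 1109 − 1542 = -433; ΔP = 6 − 3.3 = 2.7.
Midpoints: P̄ = 4.65, Q̄ = 1325.5.
ε = (ΔQ/ΔP)(P̄/Q̄) = (-433/2.7)(4.65/1325.5).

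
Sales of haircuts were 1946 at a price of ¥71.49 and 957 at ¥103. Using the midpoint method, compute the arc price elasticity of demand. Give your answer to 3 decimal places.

ΔQ = 957 − 1946 = -989; ΔP = 103 − 71.49 = 31.51.
Midpoints: P̄ = 87.25, Q̄ = 1451.5.
ε = (ΔQ/ΔP)(P̄/Q̄) = (-989/31.51)(87.25/1451.5).

-1.887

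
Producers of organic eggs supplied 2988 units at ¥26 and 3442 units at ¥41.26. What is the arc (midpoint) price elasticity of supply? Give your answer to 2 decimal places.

ΔQ = 3442 − 2988 = 454; ΔP = 41.26 − 26 = 15.26.
Midpoints: P̄ = 33.63, Q̄ = 3215.0.
ε_s = (ΔQ/ΔP)(P̄/Q̄) = (454/15.26)(33.63/3215.0).

0.31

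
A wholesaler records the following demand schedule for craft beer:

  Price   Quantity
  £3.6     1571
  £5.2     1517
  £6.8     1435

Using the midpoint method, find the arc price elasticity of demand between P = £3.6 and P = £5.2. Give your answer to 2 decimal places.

At P = 3.6, Q = 1571; at P = 5.2, Q = 1517.
ΔQ = -54, ΔP = 1.6. Midpoints: P̄ = 4.40, Q̄ = 1544.0.
ε = (ΔQ/ΔP)(P̄/Q̄) = (-54/1.6)(4.40/1544.0).

-0.10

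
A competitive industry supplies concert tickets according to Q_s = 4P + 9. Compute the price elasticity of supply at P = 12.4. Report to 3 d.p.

0.846

At P = 12.4, Q_s = 58.60.
dQ_s/dP = 4.
ε_s = (dQ_s/dP)(P/Q_s) = (4)(12.4/58.60).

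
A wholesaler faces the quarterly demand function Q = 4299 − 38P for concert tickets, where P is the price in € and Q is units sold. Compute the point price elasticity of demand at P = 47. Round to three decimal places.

-0.711

At P = 47, Q = 2513.
dQ/dP = −38.
ε = (dQ/dP)(P/Q) = (-38)(47/2513).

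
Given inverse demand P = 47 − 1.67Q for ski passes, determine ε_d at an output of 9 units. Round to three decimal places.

At Q = 9, P = 47 − 1.67(9) = 31.97.
dP/dQ = −1.67, so dQ/dP = 1/(−1.67) = -0.599.
ε = (dQ/dP)(P/Q) = (-0.599)(31.97/9).

-2.127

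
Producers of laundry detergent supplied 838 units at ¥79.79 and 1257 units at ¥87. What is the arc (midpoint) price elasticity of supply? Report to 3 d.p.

ΔQ = 1257 − 838 = 419; ΔP = 87 − 79.79 = 7.21.
Midpoints: P̄ = 83.40, Q̄ = 1047.5.
ε_s = (ΔQ/ΔP)(P̄/Q̄) = (419/7.21)(83.40/1047.5).

4.627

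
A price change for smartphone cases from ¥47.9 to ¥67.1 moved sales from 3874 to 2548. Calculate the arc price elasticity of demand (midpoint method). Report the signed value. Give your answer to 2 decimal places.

ΔQ = 2548 − 3874 = -1326; ΔP = 67.1 − 47.9 = 19.2.
Midpoints: P̄ = 57.50, Q̄ = 3211.0.
ε = (ΔQ/ΔP)(P̄/Q̄) = (-1326/19.2)(57.50/3211.0).

-1.24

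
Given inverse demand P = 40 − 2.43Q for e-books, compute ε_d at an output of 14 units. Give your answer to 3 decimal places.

-0.176

At Q = 14, P = 40 − 2.43(14) = 5.98.
dP/dQ = −2.43, so dQ/dP = 1/(−2.43) = -0.412.
ε = (dQ/dP)(P/Q) = (-0.412)(5.98/14).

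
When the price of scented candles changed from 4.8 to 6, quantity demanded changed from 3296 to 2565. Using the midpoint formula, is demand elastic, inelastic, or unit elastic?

Arc ε ≈ -1.123.
|ε| = 1.12 > 1.

elastic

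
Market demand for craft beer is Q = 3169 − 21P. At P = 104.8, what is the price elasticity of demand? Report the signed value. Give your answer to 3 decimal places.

At P = 104.8, Q = 968.200.
dQ/dP = −21.
ε = (dQ/dP)(P/Q) = (-21)(104.8/968.200).
|ε| > 1, so demand is elastic at this price.

-2.273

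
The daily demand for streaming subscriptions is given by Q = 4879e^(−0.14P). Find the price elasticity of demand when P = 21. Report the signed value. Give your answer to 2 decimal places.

At P = 21, Q = 257.932.
dQ/dP = −0.14·4879e^(−0.14P) = −0.14Q = -36.110.
ε = (dQ/dP)(P/Q) = (-36.110)(21/257.932).

-2.94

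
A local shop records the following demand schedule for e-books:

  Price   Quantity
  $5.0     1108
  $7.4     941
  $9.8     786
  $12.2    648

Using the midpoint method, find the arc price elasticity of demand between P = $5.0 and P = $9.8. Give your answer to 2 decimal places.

At P = 5.0, Q = 1108; at P = 9.8, Q = 786.
ΔQ = -322, ΔP = 4.8. Midpoints: P̄ = 7.40, Q̄ = 947.0.
ε = (ΔQ/ΔP)(P̄/Q̄) = (-322/4.8)(7.40/947.0).

-0.52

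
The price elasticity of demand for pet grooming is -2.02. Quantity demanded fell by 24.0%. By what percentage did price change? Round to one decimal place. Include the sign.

11.9%

%ΔP ≈ %ΔQ / ε = (-24.0%)/(-2.02) = 11.88%.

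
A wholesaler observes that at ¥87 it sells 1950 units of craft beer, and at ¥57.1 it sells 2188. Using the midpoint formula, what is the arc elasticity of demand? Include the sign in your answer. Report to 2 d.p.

ΔQ = 2188 − 1950 = 238; ΔP = 57.1 − 87 = -29.9.
Midpoints: P̄ = 72.05, Q̄ = 2069.0.
ε = (ΔQ/ΔP)(P̄/Q̄) = (238/-29.9)(72.05/2069.0).

-0.28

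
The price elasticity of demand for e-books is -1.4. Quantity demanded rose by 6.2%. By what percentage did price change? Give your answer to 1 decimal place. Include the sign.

-4.4%

%ΔP ≈ %ΔQ / ε = (6.2%)/(-1.4) = -4.43%.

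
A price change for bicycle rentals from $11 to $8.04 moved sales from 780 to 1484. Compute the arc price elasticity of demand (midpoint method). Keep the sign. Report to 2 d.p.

-2.00

ΔQ = 1484 − 780 = 704; ΔP = 8.04 − 11 = -2.96.
Midpoints: P̄ = 9.52, Q̄ = 1132.0.
ε = (ΔQ/ΔP)(P̄/Q̄) = (704/-2.96)(9.52/1132.0).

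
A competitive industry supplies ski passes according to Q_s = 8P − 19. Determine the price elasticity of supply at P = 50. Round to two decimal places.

1.05

At P = 50, Q_s = 381.
dQ_s/dP = 8.
ε_s = (dQ_s/dP)(P/Q_s) = (8)(50/381).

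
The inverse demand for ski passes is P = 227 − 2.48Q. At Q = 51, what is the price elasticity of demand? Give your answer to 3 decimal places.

-0.795

At Q = 51, P = 227 − 2.48(51) = 100.52.
dP/dQ = −2.48, so dQ/dP = 1/(−2.48) = -0.403.
ε = (dQ/dP)(P/Q) = (-0.403)(100.52/51).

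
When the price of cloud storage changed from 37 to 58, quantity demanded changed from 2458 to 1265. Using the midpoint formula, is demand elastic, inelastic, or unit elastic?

elastic

Arc ε ≈ -1.450.
|ε| = 1.45 > 1.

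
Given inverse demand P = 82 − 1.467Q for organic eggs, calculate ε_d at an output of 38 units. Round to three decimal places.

At Q = 38, P = 82 − 1.467(38) = 26.25.
dP/dQ = −1.467, so dQ/dP = 1/(−1.467) = -0.682.
ε = (dQ/dP)(P/Q) = (-0.682)(26.25/38).

-0.471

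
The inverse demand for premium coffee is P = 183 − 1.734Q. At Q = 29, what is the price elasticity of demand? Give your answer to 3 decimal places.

-2.639

At Q = 29, P = 183 − 1.734(29) = 132.71.
dP/dQ = −1.734, so dQ/dP = 1/(−1.734) = -0.577.
ε = (dQ/dP)(P/Q) = (-0.577)(132.71/29).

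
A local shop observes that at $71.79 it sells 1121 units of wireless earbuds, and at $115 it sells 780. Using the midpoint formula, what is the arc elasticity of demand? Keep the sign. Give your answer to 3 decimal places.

-0.775

ΔQ = 780 − 1121 = -341; ΔP = 115 − 71.79 = 43.21.
Midpoints: P̄ = 93.40, Q̄ = 950.5.
ε = (ΔQ/ΔP)(P̄/Q̄) = (-341/43.21)(93.40/950.5).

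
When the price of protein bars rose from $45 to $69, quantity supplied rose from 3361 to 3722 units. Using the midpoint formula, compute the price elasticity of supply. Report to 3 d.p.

0.242

ΔQ = 3722 − 3361 = 361; ΔP = 69 − 45 = 24.
Midpoints: P̄ = 57.00, Q̄ = 3541.5.
ε_s = (ΔQ/ΔP)(P̄/Q̄) = (361/24)(57.00/3541.5).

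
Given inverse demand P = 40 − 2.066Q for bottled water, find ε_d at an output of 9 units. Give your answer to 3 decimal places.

At Q = 9, P = 40 − 2.066(9) = 21.41.
dP/dQ = −2.066, so dQ/dP = 1/(−2.066) = -0.484.
ε = (dQ/dP)(P/Q) = (-0.484)(21.41/9).

-1.151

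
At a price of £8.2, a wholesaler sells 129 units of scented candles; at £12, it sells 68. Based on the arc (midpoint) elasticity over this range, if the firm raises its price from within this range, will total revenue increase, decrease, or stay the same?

decrease

Arc ε = (-61/3.8)(10.10/98.5) ≈ -1.646.
|ε| = 1.65 > 1, so demand is elastic. A price rise therefore reduces total revenue.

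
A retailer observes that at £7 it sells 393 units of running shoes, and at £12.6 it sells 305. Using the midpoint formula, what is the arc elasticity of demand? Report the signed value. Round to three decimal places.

-0.441

ΔQ = 305 − 393 = -88; ΔP = 12.6 − 7 = 5.6.
Midpoints: P̄ = 9.80, Q̄ = 349.0.
ε = (ΔQ/ΔP)(P̄/Q̄) = (-88/5.6)(9.80/349.0).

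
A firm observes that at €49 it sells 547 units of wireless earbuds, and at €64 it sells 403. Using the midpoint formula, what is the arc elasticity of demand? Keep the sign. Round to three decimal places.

-1.142

ΔQ = 403 − 547 = -144; ΔP = 64 − 49 = 15.
Midpoints: P̄ = 56.50, Q̄ = 475.0.
ε = (ΔQ/ΔP)(P̄/Q̄) = (-144/15)(56.50/475.0).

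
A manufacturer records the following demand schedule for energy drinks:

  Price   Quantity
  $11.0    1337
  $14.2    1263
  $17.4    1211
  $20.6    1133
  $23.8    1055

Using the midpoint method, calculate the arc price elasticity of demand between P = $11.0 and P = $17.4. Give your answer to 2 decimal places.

At P = 11.0, Q = 1337; at P = 17.4, Q = 1211.
ΔQ = -126, ΔP = 6.4. Midpoints: P̄ = 14.20, Q̄ = 1274.0.
ε = (ΔQ/ΔP)(P̄/Q̄) = (-126/6.4)(14.20/1274.0).

-0.22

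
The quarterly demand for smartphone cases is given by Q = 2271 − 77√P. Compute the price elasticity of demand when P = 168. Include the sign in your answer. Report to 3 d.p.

-0.392

At P = 168, Q = 1272.966.
dQ/dP = −77/(2√P) = -2.970.
ε = (dQ/dP)(P/Q) = (-2.970)(168/1272.966).
|ε| < 1, so demand is inelastic at this price.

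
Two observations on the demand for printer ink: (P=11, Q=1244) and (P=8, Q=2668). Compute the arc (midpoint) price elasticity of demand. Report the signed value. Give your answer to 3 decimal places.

ΔQ = 2668 − 1244 = 1424; ΔP = 8 − 11 = -3.
Midpoints: P̄ = 9.50, Q̄ = 1956.0.
ε = (ΔQ/ΔP)(P̄/Q̄) = (1424/-3)(9.50/1956.0).

-2.305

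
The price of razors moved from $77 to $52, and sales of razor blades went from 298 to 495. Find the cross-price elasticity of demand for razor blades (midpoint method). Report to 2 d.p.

-1.28

ΔQ_x = 495 − 298 = 197; ΔP_y = 52 − 77 = -25.
Midpoints: P̄_y = 64.50, Q̄_x = 396.5.
ε_xy = (ΔQ_x/ΔP_y)(P̄_y/Q̄_x) = (197/-25)(64.50/396.5).
ε_xy < 0, so the goods are complements.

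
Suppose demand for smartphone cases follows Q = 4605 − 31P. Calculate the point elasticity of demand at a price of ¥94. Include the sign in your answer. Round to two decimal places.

At P = 94, Q = 1691.
dQ/dP = −31.
ε = (dQ/dP)(P/Q) = (-31)(94/1691).
|ε| > 1, so demand is elastic at this price.

-1.72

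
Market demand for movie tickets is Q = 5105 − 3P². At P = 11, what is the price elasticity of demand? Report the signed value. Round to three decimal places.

At P = 11, Q = 4742.
dQ/dP = −6P = -66.
ε = (dQ/dP)(P/Q) = (-66)(11/4742).

-0.153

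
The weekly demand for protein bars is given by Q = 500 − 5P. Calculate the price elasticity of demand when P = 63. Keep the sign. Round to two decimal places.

At P = 63, Q = 185.
dQ/dP = −5.
ε = (dQ/dP)(P/Q) = (-5)(63/185).

-1.70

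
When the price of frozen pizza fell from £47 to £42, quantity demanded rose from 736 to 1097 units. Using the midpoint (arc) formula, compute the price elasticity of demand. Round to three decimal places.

ΔQ = 1097 − 736 = 361; ΔP = 42 − 47 = -5.
Midpoints: P̄ = 44.50, Q̄ = 916.5.
ε = (ΔQ/ΔP)(P̄/Q̄) = (361/-5)(44.50/916.5).

-3.506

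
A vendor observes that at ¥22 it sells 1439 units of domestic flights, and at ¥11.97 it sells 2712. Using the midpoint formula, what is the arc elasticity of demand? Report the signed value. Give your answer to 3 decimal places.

-1.039

ΔQ = 2712 − 1439 = 1273; ΔP = 11.97 − 22 = -10.03.
Midpoints: P̄ = 16.98, Q̄ = 2075.5.
ε = (ΔQ/ΔP)(P̄/Q̄) = (1273/-10.03)(16.98/2075.5).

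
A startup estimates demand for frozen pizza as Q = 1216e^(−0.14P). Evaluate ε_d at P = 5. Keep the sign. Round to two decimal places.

-0.70

At P = 5, Q = 603.848.
dQ/dP = −0.14·1216e^(−0.14P) = −0.14Q = -84.539.
ε = (dQ/dP)(P/Q) = (-84.539)(5/603.848).
|ε| < 1, so demand is inelastic at this price.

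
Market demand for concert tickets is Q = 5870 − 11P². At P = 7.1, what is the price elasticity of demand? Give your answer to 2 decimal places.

-0.21

At P = 7.1, Q = 5315.490.
dQ/dP = −22P = -156.200.
ε = (dQ/dP)(P/Q) = (-156.200)(7.1/5315.490).
|ε| < 1, so demand is inelastic at this price.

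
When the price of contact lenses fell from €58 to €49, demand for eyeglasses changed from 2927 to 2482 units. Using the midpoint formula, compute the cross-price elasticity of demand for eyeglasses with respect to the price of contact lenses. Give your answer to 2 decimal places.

0.98

ΔQ_x = 2482 − 2927 = -445; ΔP_y = 49 − 58 = -9.
Midpoints: P̄_y = 53.50, Q̄_x = 2704.5.
ε_xy = (ΔQ_x/ΔP_y)(P̄_y/Q̄_x) = (-445/-9)(53.50/2704.5).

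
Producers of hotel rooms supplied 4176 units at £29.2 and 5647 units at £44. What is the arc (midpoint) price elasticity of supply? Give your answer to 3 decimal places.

ΔQ = 5647 − 4176 = 1471; ΔP = 44 − 29.2 = 14.8.
Midpoints: P̄ = 36.60, Q̄ = 4911.5.
ε_s = (ΔQ/ΔP)(P̄/Q̄) = (1471/14.8)(36.60/4911.5).

0.741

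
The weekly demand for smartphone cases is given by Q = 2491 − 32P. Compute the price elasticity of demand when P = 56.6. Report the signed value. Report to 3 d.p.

-2.664

At P = 56.6, Q = 679.800.
dQ/dP = −32.
ε = (dQ/dP)(P/Q) = (-32)(56.6/679.800).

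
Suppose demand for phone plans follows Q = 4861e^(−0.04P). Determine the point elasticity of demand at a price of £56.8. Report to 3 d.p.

-2.272

At P = 56.8, Q = 501.197.
dQ/dP = −0.04·4861e^(−0.04P) = −0.04Q = -20.048.
ε = (dQ/dP)(P/Q) = (-20.048)(56.8/501.197).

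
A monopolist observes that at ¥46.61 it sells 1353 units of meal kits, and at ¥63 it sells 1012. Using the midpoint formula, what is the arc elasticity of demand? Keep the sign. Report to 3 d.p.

ΔQ = 1012 − 1353 = -341; ΔP = 63 − 46.61 = 16.39.
Midpoints: P̄ = 54.80, Q̄ = 1182.5.
ε = (ΔQ/ΔP)(P̄/Q̄) = (-341/16.39)(54.80/1182.5).

-0.964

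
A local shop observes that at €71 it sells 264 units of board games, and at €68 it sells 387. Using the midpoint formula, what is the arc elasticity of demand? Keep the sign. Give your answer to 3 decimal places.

ΔQ = 387 − 264 = 123; ΔP = 68 − 71 = -3.
Midpoints: P̄ = 69.50, Q̄ = 325.5.
ε = (ΔQ/ΔP)(P̄/Q̄) = (123/-3)(69.50/325.5).

-8.754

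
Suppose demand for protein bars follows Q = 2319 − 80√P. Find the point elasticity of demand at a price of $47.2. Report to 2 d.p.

At P = 47.2, Q = 1769.382.
dQ/dP = −80/(2√P) = -5.822.
ε = (dQ/dP)(P/Q) = (-5.822)(47.2/1769.382).

-0.16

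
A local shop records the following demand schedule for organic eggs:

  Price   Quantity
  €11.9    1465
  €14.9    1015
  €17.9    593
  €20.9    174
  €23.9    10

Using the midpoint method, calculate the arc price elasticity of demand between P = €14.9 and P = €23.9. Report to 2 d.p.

At P = 14.9, Q = 1015; at P = 23.9, Q = 10.
ΔQ = -1005, ΔP = 9.0. Midpoints: P̄ = 19.40, Q̄ = 512.5.
ε = (ΔQ/ΔP)(P̄/Q̄) = (-1005/9.0)(19.40/512.5).

-4.23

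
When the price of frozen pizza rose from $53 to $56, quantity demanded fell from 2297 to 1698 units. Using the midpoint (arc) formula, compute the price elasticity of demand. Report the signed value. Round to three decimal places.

ΔQ = 1698 − 2297 = -599; ΔP = 56 − 53 = 3.
Midpoints: P̄ = 54.50, Q̄ = 1997.5.
ε = (ΔQ/ΔP)(P̄/Q̄) = (-599/3)(54.50/1997.5).

-5.448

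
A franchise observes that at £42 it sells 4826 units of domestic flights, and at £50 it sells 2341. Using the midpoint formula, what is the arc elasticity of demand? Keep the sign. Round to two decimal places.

ΔQ = 2341 − 4826 = -2485; ΔP = 50 − 42 = 8.
Midpoints: P̄ = 46.00, Q̄ = 3583.5.
ε = (ΔQ/ΔP)(P̄/Q̄) = (-2485/8)(46.00/3583.5).

-3.99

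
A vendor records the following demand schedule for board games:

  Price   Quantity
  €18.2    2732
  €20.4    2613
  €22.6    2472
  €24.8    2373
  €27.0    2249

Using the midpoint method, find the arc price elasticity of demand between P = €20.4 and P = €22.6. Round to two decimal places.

-0.54

At P = 20.4, Q = 2613; at P = 22.6, Q = 2472.
ΔQ = -141, ΔP = 2.2. Midpoints: P̄ = 21.50, Q̄ = 2542.5.
ε = (ΔQ/ΔP)(P̄/Q̄) = (-141/2.2)(21.50/2542.5).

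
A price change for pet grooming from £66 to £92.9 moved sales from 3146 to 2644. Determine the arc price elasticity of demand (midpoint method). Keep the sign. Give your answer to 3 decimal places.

ΔQ = 2644 − 3146 = -502; ΔP = 92.9 − 66 = 26.9.
Midpoints: P̄ = 79.45, Q̄ = 2895.0.
ε = (ΔQ/ΔP)(P̄/Q̄) = (-502/26.9)(79.45/2895.0).

-0.512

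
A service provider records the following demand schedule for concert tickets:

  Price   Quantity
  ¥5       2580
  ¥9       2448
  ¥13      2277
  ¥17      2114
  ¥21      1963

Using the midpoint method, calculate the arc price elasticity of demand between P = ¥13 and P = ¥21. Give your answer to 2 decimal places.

At P = 13, Q = 2277; at P = 21, Q = 1963.
ΔQ = -314, ΔP = 8. Midpoints: P̄ = 17.00, Q̄ = 2120.0.
ε = (ΔQ/ΔP)(P̄/Q̄) = (-314/8)(17.00/2120.0).

-0.31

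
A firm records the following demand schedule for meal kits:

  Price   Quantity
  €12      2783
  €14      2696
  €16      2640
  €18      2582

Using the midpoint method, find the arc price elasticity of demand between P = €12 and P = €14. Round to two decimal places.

At P = 12, Q = 2783; at P = 14, Q = 2696.
ΔQ = -87, ΔP = 2. Midpoints: P̄ = 13.00, Q̄ = 2739.5.
ε = (ΔQ/ΔP)(P̄/Q̄) = (-87/2)(13.00/2739.5).

-0.21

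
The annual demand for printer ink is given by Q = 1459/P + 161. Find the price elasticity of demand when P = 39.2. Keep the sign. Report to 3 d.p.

At P = 39.2, Q = 198.219.
dQ/dP = −1459/P² = -0.949.
ε = (dQ/dP)(P/Q) = (-0.949)(39.2/198.219).
|ε| < 1, so demand is inelastic at this price.

-0.188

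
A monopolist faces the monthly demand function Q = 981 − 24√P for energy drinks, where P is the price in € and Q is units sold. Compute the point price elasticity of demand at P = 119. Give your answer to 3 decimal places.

At P = 119, Q = 719.191.
dQ/dP = −24/(2√P) = -1.100.
ε = (dQ/dP)(P/Q) = (-1.100)(119/719.191).
|ε| < 1, so demand is inelastic at this price.

-0.182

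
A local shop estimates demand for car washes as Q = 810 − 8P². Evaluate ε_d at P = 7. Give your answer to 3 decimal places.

At P = 7, Q = 418.
dQ/dP = −16P = -112.
ε = (dQ/dP)(P/Q) = (-112)(7/418).

-1.876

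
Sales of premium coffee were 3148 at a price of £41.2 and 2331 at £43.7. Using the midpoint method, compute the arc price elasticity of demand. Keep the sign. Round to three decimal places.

ΔQ = 2331 − 3148 = -817; ΔP = 43.7 − 41.2 = 2.5.
Midpoints: P̄ = 42.45, Q̄ = 2739.5.
ε = (ΔQ/ΔP)(P̄/Q̄) = (-817/2.5)(42.45/2739.5).

-5.064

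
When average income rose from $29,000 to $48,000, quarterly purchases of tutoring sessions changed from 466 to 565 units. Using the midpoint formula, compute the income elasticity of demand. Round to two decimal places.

0.39

ΔQ = 99, ΔI = 19000. Midpoints: Ī = 38,500, Q̄ = 515.5.
ε_I = (ΔQ/ΔI)(Ī/Q̄) = (99/19000)(38500/515.5).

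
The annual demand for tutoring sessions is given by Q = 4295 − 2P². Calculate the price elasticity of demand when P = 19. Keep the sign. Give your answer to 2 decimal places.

At P = 19, Q = 3573.
dQ/dP = −4P = -76.
ε = (dQ/dP)(P/Q) = (-76)(19/3573).

-0.40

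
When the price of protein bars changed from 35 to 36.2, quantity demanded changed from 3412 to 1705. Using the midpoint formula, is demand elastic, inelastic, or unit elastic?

Arc ε ≈ -19.793.
|ε| = 19.79 > 1.

elastic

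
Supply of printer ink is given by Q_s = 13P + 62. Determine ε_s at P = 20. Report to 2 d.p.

0.81

At P = 20, Q_s = 322.
dQ_s/dP = 13.
ε_s = (dQ_s/dP)(P/Q_s) = (13)(20/322).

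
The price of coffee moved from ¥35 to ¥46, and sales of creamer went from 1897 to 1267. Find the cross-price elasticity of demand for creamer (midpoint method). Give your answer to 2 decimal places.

ΔQ_x = 1267 − 1897 = -630; ΔP_y = 46 − 35 = 11.
Midpoints: P̄_y = 40.50, Q̄_x = 1582.0.
ε_xy = (ΔQ_x/ΔP_y)(P̄_y/Q̄_x) = (-630/11)(40.50/1582.0).

-1.47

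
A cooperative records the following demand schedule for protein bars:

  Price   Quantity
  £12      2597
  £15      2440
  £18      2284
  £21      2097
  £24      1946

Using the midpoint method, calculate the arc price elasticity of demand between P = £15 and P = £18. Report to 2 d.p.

-0.36

At P = 15, Q = 2440; at P = 18, Q = 2284.
ΔQ = -156, ΔP = 3. Midpoints: P̄ = 16.50, Q̄ = 2362.0.
ε = (ΔQ/ΔP)(P̄/Q̄) = (-156/3)(16.50/2362.0).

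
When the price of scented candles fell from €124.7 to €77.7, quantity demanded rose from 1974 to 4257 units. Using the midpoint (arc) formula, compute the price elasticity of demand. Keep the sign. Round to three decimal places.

-1.578

ΔQ = 4257 − 1974 = 2283; ΔP = 77.7 − 124.7 = -47.
Midpoints: P̄ = 101.20, Q̄ = 3115.5.
ε = (ΔQ/ΔP)(P̄/Q̄) = (2283/-47)(101.20/3115.5).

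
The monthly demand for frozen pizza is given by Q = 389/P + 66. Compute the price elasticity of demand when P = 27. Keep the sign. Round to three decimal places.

At P = 27, Q = 80.407.
dQ/dP = −389/P² = -0.534.
ε = (dQ/dP)(P/Q) = (-0.534)(27/80.407).

-0.179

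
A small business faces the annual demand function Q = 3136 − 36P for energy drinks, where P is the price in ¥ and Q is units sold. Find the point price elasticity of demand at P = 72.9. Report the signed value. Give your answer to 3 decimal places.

-5.130

At P = 72.9, Q = 511.600.
dQ/dP = −36.
ε = (dQ/dP)(P/Q) = (-36)(72.9/511.600).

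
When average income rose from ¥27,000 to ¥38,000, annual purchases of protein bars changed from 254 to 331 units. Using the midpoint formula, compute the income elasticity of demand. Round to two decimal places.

0.78

ΔQ = 77, ΔI = 11000. Midpoints: Ī = 32,500, Q̄ = 292.5.
ε_I = (ΔQ/ΔI)(Ī/Q̄) = (77/11000)(32500/292.5).
ε_I > 0, so the good is normal.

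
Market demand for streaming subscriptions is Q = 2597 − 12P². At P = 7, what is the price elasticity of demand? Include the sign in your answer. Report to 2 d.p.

-0.59

At P = 7, Q = 2009.
dQ/dP = −24P = -168.
ε = (dQ/dP)(P/Q) = (-168)(7/2009).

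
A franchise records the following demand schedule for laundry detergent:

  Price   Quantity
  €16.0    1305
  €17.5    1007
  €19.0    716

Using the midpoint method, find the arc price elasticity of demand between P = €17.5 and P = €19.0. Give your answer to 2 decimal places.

At P = 17.5, Q = 1007; at P = 19.0, Q = 716.
ΔQ = -291, ΔP = 1.5. Midpoints: P̄ = 18.25, Q̄ = 861.5.
ε = (ΔQ/ΔP)(P̄/Q̄) = (-291/1.5)(18.25/861.5).

-4.11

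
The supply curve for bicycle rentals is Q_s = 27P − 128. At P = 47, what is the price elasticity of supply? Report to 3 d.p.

1.112

At P = 47, Q_s = 1141.
dQ_s/dP = 27.
ε_s = (dQ_s/dP)(P/Q_s) = (27)(47/1141).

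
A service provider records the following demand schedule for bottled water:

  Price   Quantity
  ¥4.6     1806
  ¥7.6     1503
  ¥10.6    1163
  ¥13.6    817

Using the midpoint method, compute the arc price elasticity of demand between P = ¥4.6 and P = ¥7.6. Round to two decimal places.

At P = 4.6, Q = 1806; at P = 7.6, Q = 1503.
ΔQ = -303, ΔP = 3.0. Midpoints: P̄ = 6.10, Q̄ = 1654.5.
ε = (ΔQ/ΔP)(P̄/Q̄) = (-303/3.0)(6.10/1654.5).

-0.37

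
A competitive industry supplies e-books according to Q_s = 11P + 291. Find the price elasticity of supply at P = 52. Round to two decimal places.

At P = 52, Q_s = 863.
dQ_s/dP = 11.
ε_s = (dQ_s/dP)(P/Q_s) = (11)(52/863).

0.66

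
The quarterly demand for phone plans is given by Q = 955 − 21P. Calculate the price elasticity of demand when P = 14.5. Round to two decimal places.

-0.47

At P = 14.5, Q = 650.500.
dQ/dP = −21.
ε = (dQ/dP)(P/Q) = (-21)(14.5/650.500).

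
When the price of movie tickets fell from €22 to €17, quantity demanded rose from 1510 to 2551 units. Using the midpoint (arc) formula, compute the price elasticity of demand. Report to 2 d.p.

-2.00

ΔQ = 2551 − 1510 = 1041; ΔP = 17 − 22 = -5.
Midpoints: P̄ = 19.50, Q̄ = 2030.5.
ε = (ΔQ/ΔP)(P̄/Q̄) = (1041/-5)(19.50/2030.5).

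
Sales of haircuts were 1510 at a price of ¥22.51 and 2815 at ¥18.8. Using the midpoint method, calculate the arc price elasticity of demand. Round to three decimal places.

-3.360

ΔQ = 2815 − 1510 = 1305; ΔP = 18.8 − 22.51 = -3.71.
Midpoints: P̄ = 20.66, Q̄ = 2162.5.
ε = (ΔQ/ΔP)(P̄/Q̄) = (1305/-3.71)(20.66/2162.5).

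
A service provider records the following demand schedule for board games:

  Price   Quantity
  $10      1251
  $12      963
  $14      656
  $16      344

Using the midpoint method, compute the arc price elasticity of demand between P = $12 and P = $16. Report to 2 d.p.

-3.32

At P = 12, Q = 963; at P = 16, Q = 344.
ΔQ = -619, ΔP = 4. Midpoints: P̄ = 14.00, Q̄ = 653.5.
ε = (ΔQ/ΔP)(P̄/Q̄) = (-619/4)(14.00/653.5).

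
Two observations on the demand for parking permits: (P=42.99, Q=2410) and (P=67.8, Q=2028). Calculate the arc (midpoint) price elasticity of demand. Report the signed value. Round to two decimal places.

-0.38

ΔQ = 2028 − 2410 = -382; ΔP = 67.8 − 42.99 = 24.81.
Midpoints: P̄ = 55.39, Q̄ = 2219.0.
ε = (ΔQ/ΔP)(P̄/Q̄) = (-382/24.81)(55.39/2219.0).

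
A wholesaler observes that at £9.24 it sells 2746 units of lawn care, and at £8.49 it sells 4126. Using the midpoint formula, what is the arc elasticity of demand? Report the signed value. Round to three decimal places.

-4.747

ΔQ = 4126 − 2746 = 1380; ΔP = 8.49 − 9.24 = -0.75.
Midpoints: P̄ = 8.87, Q̄ = 3436.0.
ε = (ΔQ/ΔP)(P̄/Q̄) = (1380/-0.75)(8.87/3436.0).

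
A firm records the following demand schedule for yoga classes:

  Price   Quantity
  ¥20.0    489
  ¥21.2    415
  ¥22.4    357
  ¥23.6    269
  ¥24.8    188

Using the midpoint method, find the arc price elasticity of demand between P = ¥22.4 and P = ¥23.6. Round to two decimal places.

At P = 22.4, Q = 357; at P = 23.6, Q = 269.
ΔQ = -88, ΔP = 1.2. Midpoints: P̄ = 23.00, Q̄ = 313.0.
ε = (ΔQ/ΔP)(P̄/Q̄) = (-88/1.2)(23.00/313.0).

-5.39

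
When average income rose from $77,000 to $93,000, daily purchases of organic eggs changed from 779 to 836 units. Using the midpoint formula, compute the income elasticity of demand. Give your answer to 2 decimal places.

0.38

ΔQ = 57, ΔI = 16000. Midpoints: Ī = 85,000, Q̄ = 807.5.
ε_I = (ΔQ/ΔI)(Ī/Q̄) = (57/16000)(85000/807.5).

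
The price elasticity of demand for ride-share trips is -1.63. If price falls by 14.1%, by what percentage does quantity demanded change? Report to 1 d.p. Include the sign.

23.0%

%ΔQ ≈ ε × %ΔP = (-1.63)(-14.1%) = 22.98%.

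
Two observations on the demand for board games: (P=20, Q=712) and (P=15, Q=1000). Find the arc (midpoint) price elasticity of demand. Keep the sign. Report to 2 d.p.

-1.18

ΔQ = 1000 − 712 = 288; ΔP = 15 − 20 = -5.
Midpoints: P̄ = 17.50, Q̄ = 856.0.
ε = (ΔQ/ΔP)(P̄/Q̄) = (288/-5)(17.50/856.0).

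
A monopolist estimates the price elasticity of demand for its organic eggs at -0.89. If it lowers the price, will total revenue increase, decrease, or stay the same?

|ε| = 0.89 < 1, so demand is inelastic. A price cut therefore reduces total revenue.

decrease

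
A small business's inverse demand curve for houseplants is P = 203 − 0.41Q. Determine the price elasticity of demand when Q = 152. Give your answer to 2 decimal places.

At Q = 152, P = 203 − 0.41(152) = 140.68.
dP/dQ = −0.41, so dQ/dP = 1/(−0.41) = -2.439.
ε = (dQ/dP)(P/Q) = (-2.439)(140.68/152).

-2.26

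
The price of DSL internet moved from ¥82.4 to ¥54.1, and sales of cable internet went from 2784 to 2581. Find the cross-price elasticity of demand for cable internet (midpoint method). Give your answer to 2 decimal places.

0.18

ΔQ_x = 2581 − 2784 = -203; ΔP_y = 54.1 − 82.4 = -28.3.
Midpoints: P̄_y = 68.25, Q̄_x = 2682.5.
ε_xy = (ΔQ_x/ΔP_y)(P̄_y/Q̄_x) = (-203/-28.3)(68.25/2682.5).
ε_xy > 0, so the goods are substitutes.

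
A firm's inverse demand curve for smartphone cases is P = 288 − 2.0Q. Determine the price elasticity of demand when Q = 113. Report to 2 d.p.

At Q = 113, P = 288 − 2.0(113) = 62.00.
dP/dQ = −2.0, so dQ/dP = 1/(−2.0) = -0.500.
ε = (dQ/dP)(P/Q) = (-0.500)(62.00/113).

-0.27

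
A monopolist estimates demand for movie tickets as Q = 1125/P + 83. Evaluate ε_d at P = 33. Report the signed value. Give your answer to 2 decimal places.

At P = 33, Q = 117.091.
dQ/dP = −1125/P² = -1.033.
ε = (dQ/dP)(P/Q) = (-1.033)(33/117.091).
|ε| < 1, so demand is inelastic at this price.

-0.29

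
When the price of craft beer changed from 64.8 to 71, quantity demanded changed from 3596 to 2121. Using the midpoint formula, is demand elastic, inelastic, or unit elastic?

elastic

Arc ε ≈ -5.651.
|ε| = 5.65 > 1.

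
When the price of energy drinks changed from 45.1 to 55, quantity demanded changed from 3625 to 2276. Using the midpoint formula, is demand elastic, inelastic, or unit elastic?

Arc ε ≈ -2.311.
|ε| = 2.31 > 1.

elastic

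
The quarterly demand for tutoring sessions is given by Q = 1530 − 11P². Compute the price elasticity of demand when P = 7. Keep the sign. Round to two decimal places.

-1.09

At P = 7, Q = 991.
dQ/dP = −22P = -154.
ε = (dQ/dP)(P/Q) = (-154)(7/991).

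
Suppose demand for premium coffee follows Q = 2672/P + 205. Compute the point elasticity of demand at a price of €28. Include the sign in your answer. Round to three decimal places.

At P = 28, Q = 300.429.
dQ/dP = −2672/P² = -3.408.
ε = (dQ/dP)(P/Q) = (-3.408)(28/300.429).

-0.318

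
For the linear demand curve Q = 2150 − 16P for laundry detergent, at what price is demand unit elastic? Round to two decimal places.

67.19

For linear demand Q = a − bP, ε = −bP/(a − bP). |ε| = 1 when bP = a − bP, i.e. P = a/(2b).
P = 2150/(2·16) = 2150/32 = 67.1875.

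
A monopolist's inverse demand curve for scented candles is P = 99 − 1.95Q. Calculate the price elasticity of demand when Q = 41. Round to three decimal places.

-0.238

At Q = 41, P = 99 − 1.95(41) = 19.05.
dP/dQ = −1.95, so dQ/dP = 1/(−1.95) = -0.513.
ε = (dQ/dP)(P/Q) = (-0.513)(19.05/41).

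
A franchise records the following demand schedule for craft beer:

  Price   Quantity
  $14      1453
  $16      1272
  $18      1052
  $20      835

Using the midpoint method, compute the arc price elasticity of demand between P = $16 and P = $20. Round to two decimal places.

At P = 16, Q = 1272; at P = 20, Q = 835.
ΔQ = -437, ΔP = 4. Midpoints: P̄ = 18.00, Q̄ = 1053.5.
ε = (ΔQ/ΔP)(P̄/Q̄) = (-437/4)(18.00/1053.5).

-1.87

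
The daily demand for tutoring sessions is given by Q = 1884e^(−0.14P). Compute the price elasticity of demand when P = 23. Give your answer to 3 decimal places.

-3.220

At P = 23, Q = 75.275.
dQ/dP = −0.14·1884e^(−0.14P) = −0.14Q = -10.539.
ε = (dQ/dP)(P/Q) = (-10.539)(23/75.275).
|ε| > 1, so demand is elastic at this price.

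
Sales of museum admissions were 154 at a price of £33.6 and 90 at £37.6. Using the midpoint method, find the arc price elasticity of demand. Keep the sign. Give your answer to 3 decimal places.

-4.669

ΔQ = 90 − 154 = -64; ΔP = 37.6 − 33.6 = 4.
Midpoints: P̄ = 35.60, Q̄ = 122.0.
ε = (ΔQ/ΔP)(P̄/Q̄) = (-64/4)(35.60/122.0).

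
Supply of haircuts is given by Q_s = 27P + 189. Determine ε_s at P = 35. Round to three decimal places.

At P = 35, Q_s = 1134.
dQ_s/dP = 27.
ε_s = (dQ_s/dP)(P/Q_s) = (27)(35/1134).

0.833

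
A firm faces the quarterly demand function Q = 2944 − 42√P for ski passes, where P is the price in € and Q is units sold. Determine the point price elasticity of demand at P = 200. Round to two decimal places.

-0.13

At P = 200, Q = 2350.030.
dQ/dP = −42/(2√P) = -1.485.
ε = (dQ/dP)(P/Q) = (-1.485)(200/2350.030).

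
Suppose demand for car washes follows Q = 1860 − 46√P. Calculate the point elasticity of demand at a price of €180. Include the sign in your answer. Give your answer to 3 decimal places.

At P = 180, Q = 1242.845.
dQ/dP = −46/(2√P) = -1.714.
ε = (dQ/dP)(P/Q) = (-1.714)(180/1242.845).
|ε| < 1, so demand is inelastic at this price.

-0.248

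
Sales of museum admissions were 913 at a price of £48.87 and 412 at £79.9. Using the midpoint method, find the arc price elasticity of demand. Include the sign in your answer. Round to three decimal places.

ΔQ = 412 − 913 = -501; ΔP = 79.9 − 48.87 = 31.03.
Midpoints: P̄ = 64.39, Q̄ = 662.5.
ε = (ΔQ/ΔP)(P̄/Q̄) = (-501/31.03)(64.39/662.5).

-1.569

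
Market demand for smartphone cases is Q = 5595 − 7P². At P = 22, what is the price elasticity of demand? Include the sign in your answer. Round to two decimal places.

-3.07

At P = 22, Q = 2207.
dQ/dP = −14P = -308.
ε = (dQ/dP)(P/Q) = (-308)(22/2207).
|ε| > 1, so demand is elastic at this price.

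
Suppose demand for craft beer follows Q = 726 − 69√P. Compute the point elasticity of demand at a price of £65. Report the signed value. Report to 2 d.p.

-1.64

At P = 65, Q = 169.704.
dQ/dP = −69/(2√P) = -4.279.
ε = (dQ/dP)(P/Q) = (-4.279)(65/169.704).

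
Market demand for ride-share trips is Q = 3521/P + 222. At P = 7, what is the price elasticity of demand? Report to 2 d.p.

At P = 7, Q = 725.
dQ/dP = −3521/P² = -71.857.
ε = (dQ/dP)(P/Q) = (-71.857)(7/725).

-0.69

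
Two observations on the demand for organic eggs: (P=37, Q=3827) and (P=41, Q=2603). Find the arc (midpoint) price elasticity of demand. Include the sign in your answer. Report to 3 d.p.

-3.712

ΔQ = 2603 − 3827 = -1224; ΔP = 41 − 37 = 4.
Midpoints: P̄ = 39.00, Q̄ = 3215.0.
ε = (ΔQ/ΔP)(P̄/Q̄) = (-1224/4)(39.00/3215.0).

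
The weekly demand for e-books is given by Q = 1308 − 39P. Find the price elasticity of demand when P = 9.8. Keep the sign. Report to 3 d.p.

At P = 9.8, Q = 925.800.
dQ/dP = −39.
ε = (dQ/dP)(P/Q) = (-39)(9.8/925.800).

-0.413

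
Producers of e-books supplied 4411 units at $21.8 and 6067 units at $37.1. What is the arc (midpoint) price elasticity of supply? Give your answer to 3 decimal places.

0.608

ΔQ = 6067 − 4411 = 1656; ΔP = 37.1 − 21.8 = 15.3.
Midpoints: P̄ = 29.45, Q̄ = 5239.0.
ε_s = (ΔQ/ΔP)(P̄/Q̄) = (1656/15.3)(29.45/5239.0).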